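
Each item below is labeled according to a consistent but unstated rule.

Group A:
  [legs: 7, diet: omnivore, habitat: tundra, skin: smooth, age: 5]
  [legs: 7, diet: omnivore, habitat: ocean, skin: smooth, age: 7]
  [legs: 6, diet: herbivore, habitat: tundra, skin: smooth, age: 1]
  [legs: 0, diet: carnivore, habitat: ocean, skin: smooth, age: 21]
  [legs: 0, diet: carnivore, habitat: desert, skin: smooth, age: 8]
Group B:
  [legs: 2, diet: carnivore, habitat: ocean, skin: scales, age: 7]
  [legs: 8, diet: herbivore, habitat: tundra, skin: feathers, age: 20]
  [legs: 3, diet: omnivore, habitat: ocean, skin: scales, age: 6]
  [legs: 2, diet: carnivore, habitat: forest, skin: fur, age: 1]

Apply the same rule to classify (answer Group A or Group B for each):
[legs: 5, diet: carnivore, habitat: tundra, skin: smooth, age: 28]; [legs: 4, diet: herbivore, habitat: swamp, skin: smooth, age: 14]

Group A, Group A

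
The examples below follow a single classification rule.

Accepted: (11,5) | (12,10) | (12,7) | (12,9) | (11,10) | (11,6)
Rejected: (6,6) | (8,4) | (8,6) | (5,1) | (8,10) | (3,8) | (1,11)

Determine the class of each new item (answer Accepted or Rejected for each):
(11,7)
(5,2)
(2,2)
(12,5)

The pattern is that an item is 'Accepted' exactly when: first ≥ 9.
Accepted: (11,7), since first 11. Rejected: (5,2), since first 5. Rejected: (2,2), since first 2. Accepted: (12,5), since first 12.

Accepted, Rejected, Rejected, Accepted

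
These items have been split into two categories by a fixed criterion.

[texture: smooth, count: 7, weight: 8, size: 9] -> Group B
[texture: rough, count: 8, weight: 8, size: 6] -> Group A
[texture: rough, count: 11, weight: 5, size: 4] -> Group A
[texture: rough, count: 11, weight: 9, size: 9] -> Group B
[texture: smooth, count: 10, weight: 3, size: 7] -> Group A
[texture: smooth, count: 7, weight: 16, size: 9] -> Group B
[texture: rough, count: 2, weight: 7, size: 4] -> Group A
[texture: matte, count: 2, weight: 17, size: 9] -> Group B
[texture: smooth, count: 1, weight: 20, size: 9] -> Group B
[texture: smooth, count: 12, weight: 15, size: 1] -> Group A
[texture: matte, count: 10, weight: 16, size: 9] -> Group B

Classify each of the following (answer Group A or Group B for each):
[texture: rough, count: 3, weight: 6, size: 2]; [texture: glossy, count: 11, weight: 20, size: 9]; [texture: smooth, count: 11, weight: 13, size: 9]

The simplest hypothesis consistent with all the labels is: size ≤ 7.
[texture: rough, count: 3, weight: 6, size: 2]: size = 2, has this property → Group A. [texture: glossy, count: 11, weight: 20, size: 9]: size = 9, doesn't match → Group B. [texture: smooth, count: 11, weight: 13, size: 9]: size = 9, doesn't match → Group B.

Group A, Group B, Group B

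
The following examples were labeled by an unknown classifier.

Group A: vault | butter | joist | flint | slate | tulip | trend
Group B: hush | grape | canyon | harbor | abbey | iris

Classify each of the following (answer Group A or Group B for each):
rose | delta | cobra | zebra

Looking at the examples, the only property every 'Group A' case has and every 'Group B' case lacks is: contains 't'.
rose: no 't' — doesn't qualify, so Group B.
delta: has 't' — qualifies, so Group A.
cobra: no 't' — doesn't qualify, so Group B.
zebra: no 't' — doesn't qualify, so Group B.

Group B, Group A, Group B, Group B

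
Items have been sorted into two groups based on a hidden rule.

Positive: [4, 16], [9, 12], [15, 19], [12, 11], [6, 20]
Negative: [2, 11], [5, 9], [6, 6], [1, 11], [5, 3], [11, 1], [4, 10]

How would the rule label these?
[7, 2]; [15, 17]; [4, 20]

Negative, Positive, Positive

All 'Positive' examples share one property — sum ≥ 20 — and every 'Negative' example lacks it.
[7, 2]: 7+2 = 9 — does not pass, so Negative. [15, 17]: 15+17 = 32 — matches, so Positive. [4, 20]: 4+20 = 24 — matches, so Positive.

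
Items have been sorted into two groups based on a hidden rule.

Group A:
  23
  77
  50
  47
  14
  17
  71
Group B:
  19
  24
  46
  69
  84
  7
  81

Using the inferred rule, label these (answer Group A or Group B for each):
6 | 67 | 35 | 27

The distinguishing property — ≡ 2 (mod 3) — holds for all the 'Group A' cases and none of the 'Group B' cases.

Group B, Group B, Group A, Group B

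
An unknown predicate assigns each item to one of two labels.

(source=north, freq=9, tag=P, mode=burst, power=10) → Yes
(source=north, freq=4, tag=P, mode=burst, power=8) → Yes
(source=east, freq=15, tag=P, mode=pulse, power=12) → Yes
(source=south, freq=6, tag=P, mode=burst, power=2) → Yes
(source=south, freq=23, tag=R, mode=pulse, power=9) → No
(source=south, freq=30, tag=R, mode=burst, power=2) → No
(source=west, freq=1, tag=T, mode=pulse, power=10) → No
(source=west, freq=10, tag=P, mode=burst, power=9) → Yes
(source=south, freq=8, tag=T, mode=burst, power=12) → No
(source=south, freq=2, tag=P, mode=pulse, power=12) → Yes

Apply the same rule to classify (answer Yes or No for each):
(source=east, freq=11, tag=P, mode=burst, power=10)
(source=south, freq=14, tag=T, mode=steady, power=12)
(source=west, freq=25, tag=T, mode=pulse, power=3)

Yes, No, No

The classifier is using: tag is P.
(source=east, freq=11, tag=P, mode=burst, power=10) → tag is P → Yes.
(source=south, freq=14, tag=T, mode=steady, power=12) → tag is T → No.
(source=west, freq=25, tag=T, mode=pulse, power=3) → tag is T → No.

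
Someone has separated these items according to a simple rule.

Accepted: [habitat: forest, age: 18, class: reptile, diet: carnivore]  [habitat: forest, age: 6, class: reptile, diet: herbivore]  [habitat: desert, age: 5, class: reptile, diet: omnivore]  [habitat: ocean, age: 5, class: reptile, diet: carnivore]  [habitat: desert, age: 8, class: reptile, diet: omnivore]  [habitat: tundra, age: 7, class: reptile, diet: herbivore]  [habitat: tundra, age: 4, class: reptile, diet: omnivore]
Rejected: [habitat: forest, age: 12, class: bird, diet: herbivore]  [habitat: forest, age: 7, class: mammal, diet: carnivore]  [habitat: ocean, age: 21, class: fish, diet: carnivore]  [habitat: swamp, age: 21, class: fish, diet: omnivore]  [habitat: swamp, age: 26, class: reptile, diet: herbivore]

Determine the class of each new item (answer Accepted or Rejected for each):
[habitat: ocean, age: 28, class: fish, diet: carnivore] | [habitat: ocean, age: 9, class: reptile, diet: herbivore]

Rejected, Accepted

The rule appears to be: class is reptile AND age ≤ 18.
[habitat: ocean, age: 28, class: fish, diet: carnivore]: Rejected (class is fish, age = 28).
[habitat: ocean, age: 9, class: reptile, diet: herbivore]: Accepted (class is reptile, age = 9).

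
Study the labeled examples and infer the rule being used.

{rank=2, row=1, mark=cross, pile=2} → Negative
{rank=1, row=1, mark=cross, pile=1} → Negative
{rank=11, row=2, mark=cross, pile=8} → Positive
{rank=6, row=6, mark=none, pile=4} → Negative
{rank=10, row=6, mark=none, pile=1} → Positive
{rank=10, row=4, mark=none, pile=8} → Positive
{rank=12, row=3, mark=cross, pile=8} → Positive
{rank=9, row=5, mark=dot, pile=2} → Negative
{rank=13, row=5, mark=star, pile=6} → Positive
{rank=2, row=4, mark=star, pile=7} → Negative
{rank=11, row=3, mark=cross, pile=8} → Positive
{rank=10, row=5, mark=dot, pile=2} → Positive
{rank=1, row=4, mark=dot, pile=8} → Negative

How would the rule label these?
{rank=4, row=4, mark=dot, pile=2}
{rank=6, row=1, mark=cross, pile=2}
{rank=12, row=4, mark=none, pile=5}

The rule appears to be: rank ≥ 10.
Negative: {rank=4, row=4, mark=dot, pile=2}, since rank = 4. Negative: {rank=6, row=1, mark=cross, pile=2}, since rank = 6. Positive: {rank=12, row=4, mark=none, pile=5}, since rank = 12.

Negative, Negative, Positive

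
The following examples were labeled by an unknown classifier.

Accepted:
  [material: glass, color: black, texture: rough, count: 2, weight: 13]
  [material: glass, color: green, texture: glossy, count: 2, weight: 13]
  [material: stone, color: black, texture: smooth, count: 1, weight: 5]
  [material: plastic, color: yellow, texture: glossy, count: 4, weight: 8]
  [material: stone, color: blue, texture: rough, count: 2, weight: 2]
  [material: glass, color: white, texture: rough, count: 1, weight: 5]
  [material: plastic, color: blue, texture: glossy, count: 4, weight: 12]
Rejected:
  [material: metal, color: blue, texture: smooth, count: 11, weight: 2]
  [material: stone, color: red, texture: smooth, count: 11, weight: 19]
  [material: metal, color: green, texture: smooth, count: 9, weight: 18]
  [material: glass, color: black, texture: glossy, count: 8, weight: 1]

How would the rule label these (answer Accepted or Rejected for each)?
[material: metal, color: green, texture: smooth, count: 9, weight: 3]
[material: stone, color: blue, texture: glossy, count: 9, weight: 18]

Rejected, Rejected

The rule appears to be: count ≤ 4.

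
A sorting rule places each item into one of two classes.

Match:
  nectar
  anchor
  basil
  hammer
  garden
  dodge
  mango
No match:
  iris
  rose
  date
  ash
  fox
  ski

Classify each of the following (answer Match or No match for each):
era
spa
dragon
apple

'Match' ⟺ length ≥ 5.
No match: era, since length 3.
No match: spa, since length 3.
Match: dragon, since length 6.
Match: apple, since length 5.

No match, No match, Match, Match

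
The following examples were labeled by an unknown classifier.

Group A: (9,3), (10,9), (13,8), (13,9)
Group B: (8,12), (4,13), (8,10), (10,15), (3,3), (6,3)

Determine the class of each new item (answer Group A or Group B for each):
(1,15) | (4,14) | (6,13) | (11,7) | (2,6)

All 'Group A' examples share one property — first > second AND sum ≥ 12 — and every 'Group B' example lacks it.

Group B, Group B, Group B, Group A, Group B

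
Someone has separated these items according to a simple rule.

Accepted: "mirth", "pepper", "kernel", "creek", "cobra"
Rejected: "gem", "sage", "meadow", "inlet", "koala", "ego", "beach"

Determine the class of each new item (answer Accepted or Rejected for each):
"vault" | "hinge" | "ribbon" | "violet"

Rejected, Rejected, Accepted, Rejected

Every 'Accepted' example satisfies: contains 'r'. None of the 'Rejected' examples do.
"vault" — no 'r', hence Rejected. "hinge" — no 'r', hence Rejected. "ribbon" — has 'r', hence Accepted. "violet" — no 'r', hence Rejected.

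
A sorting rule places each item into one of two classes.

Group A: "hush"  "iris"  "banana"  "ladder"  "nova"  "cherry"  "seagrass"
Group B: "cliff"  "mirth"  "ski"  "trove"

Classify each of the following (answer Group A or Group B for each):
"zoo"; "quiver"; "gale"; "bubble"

All 'Group A' examples share one property — even length — and every 'Group B' example lacks it.
"zoo" — length 3, hence Group B.
"quiver" — length 6, hence Group A.
"gale" — length 4, hence Group A.
"bubble" — length 6, hence Group A.

Group B, Group A, Group A, Group A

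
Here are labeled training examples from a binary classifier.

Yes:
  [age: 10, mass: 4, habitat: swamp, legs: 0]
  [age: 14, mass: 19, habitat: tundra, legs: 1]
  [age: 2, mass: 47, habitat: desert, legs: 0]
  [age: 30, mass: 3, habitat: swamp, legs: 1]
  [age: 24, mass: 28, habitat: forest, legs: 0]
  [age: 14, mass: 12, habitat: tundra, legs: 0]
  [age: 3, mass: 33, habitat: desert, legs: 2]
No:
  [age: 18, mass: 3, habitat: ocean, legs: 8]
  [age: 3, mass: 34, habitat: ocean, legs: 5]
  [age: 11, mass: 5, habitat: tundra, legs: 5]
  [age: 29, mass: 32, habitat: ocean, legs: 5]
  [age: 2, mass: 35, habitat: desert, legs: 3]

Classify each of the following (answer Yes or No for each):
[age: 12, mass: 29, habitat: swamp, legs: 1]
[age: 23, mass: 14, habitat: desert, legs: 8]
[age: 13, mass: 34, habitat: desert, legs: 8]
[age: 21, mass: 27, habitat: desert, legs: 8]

Yes, No, No, No

'Yes' ⟺ legs ≤ 2.
[age: 12, mass: 29, habitat: swamp, legs: 1]: Yes (legs = 1).
[age: 23, mass: 14, habitat: desert, legs: 8]: No (legs = 8).
[age: 13, mass: 34, habitat: desert, legs: 8]: No (legs = 8).
[age: 21, mass: 27, habitat: desert, legs: 8]: No (legs = 8).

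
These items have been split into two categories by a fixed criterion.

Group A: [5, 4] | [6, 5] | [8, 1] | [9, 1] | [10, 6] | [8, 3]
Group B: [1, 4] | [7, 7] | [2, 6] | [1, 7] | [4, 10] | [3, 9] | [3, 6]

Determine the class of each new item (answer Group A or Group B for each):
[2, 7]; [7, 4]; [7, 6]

Group B, Group A, Group A

Comparing the two groups points to one rule — first > second.
Group B: [2, 7], since 2 < 7. Group A: [7, 4], since 7 > 4. Group A: [7, 6], since 7 > 6.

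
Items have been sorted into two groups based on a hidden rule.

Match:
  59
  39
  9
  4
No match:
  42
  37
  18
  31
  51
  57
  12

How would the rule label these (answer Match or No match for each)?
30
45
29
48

No match, No match, Match, No match

All 'Match' examples share one property — ≡ 4 (mod 5) — and every 'No match' example lacks it.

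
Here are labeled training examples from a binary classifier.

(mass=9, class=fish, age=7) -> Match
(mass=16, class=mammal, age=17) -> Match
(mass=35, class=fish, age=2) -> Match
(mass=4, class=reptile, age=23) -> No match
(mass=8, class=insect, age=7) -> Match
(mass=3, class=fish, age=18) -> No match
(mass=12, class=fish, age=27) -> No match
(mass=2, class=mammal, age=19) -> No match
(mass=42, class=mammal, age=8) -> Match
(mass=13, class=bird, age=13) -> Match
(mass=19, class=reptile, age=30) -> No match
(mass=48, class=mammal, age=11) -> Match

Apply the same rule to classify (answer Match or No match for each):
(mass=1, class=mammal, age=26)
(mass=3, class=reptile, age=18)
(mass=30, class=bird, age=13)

No match, No match, Match

A rule that fits every label: age ≤ 17 — true of each 'Match' example, false of each 'No match' one.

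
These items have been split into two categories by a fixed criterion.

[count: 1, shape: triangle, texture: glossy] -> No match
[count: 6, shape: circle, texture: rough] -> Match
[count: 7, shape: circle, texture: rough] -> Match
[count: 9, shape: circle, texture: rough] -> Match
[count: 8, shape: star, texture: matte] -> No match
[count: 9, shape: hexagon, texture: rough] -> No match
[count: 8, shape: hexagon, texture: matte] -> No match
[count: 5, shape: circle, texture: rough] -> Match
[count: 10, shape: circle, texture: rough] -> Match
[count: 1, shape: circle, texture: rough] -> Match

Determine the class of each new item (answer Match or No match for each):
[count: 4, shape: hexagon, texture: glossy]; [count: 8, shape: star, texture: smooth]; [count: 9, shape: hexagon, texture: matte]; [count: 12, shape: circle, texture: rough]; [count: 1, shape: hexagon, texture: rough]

No match, No match, No match, Match, No match

One predicate separates the groups cleanly: shape is circle.
[count: 4, shape: hexagon, texture: glossy]: shape is hexagon, does not pass → No match. [count: 8, shape: star, texture: smooth]: shape is star, does not pass → No match. [count: 9, shape: hexagon, texture: matte]: shape is hexagon, does not pass → No match. [count: 12, shape: circle, texture: rough]: shape is circle, has this property → Match. [count: 1, shape: hexagon, texture: rough]: shape is hexagon, does not pass → No match.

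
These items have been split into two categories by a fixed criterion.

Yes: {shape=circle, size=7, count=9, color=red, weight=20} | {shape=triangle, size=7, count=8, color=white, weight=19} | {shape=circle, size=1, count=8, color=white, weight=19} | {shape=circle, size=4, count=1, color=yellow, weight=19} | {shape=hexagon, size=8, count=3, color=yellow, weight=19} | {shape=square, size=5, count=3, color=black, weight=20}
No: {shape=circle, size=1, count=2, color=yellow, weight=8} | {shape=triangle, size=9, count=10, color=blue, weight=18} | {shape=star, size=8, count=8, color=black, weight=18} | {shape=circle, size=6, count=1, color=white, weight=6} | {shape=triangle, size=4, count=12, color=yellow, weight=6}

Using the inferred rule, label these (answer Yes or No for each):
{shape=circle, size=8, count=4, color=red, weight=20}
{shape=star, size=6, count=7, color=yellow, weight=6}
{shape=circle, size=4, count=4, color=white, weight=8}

Yes, No, No

The common property of the 'Yes' items is: weight ≥ 19. No 'No' item has it.
{shape=circle, size=8, count=4, color=red, weight=20} — weight = 20, hence Yes.
{shape=star, size=6, count=7, color=yellow, weight=6} — weight = 6, hence No.
{shape=circle, size=4, count=4, color=white, weight=8} — weight = 8, hence No.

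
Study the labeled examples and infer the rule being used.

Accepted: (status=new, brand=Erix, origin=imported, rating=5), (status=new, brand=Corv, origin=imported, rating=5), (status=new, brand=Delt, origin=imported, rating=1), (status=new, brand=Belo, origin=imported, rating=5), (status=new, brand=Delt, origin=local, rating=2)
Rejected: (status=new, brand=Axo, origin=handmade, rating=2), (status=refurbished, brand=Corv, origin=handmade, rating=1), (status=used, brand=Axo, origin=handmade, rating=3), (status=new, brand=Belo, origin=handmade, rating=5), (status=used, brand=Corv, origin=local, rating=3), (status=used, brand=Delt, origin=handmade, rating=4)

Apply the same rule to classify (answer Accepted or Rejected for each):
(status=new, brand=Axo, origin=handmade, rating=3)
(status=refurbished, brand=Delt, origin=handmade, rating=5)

All 'Accepted' examples share one property — origin is not handmade AND status is new — and every 'Rejected' example lacks it.

Rejected, Rejected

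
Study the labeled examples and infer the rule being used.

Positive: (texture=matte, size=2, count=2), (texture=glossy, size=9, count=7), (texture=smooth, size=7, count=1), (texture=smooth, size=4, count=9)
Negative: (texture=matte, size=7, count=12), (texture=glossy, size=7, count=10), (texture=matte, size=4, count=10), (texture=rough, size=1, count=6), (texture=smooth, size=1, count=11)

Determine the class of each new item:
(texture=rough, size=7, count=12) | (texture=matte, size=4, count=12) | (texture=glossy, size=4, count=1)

'Positive' ⟺ count ≤ 9 AND size ≥ 2.

Negative, Negative, Positive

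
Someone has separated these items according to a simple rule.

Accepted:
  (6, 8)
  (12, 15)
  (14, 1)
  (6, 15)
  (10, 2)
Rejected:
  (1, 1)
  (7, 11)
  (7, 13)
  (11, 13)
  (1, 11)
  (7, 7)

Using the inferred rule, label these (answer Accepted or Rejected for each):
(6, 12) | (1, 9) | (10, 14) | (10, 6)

The classifier is using: first is even.
(6, 12) → first 6 → Accepted. (1, 9) → first 1 → Rejected. (10, 14) → first 10 → Accepted. (10, 6) → first 10 → Accepted.

Accepted, Rejected, Accepted, Accepted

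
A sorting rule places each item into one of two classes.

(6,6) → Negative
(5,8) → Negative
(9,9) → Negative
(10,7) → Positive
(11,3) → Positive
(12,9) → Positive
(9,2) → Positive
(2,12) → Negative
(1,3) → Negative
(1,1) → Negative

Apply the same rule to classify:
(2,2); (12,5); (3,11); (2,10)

Negative, Positive, Negative, Negative

The distinguishing property — first > second — holds for all the 'Positive' cases and none of the 'Negative' cases.
(2,2): 2 = 2, doesn't qualify → Negative. (12,5): 12 > 5, fits → Positive. (3,11): 3 < 11, doesn't qualify → Negative. (2,10): 2 < 10, doesn't qualify → Negative.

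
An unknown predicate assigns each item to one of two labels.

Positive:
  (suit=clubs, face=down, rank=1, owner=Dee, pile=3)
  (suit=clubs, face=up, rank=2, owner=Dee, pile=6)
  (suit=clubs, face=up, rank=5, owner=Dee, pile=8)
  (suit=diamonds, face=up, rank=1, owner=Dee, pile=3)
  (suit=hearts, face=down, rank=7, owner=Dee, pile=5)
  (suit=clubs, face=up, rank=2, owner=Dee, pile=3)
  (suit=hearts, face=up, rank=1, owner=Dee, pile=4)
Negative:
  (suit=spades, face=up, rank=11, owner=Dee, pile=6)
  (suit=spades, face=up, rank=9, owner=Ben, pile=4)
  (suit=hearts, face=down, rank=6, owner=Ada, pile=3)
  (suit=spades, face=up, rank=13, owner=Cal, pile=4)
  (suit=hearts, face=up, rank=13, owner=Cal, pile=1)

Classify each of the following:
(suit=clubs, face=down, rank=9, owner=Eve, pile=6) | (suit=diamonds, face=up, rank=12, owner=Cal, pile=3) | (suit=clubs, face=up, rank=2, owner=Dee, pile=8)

Rule: owner is Dee AND rank ≤ 7. This holds for each 'Positive' example and fails for each 'Negative' one.
(suit=clubs, face=down, rank=9, owner=Eve, pile=6): owner is Eve, rank = 9, fails this test → Negative.
(suit=diamonds, face=up, rank=12, owner=Cal, pile=3): owner is Cal, rank = 12, fails this test → Negative.
(suit=clubs, face=up, rank=2, owner=Dee, pile=8): owner is Dee, rank = 2, fits → Positive.

Negative, Negative, Positive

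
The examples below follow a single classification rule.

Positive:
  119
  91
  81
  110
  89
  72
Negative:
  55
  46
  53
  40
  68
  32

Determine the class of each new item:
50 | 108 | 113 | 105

Negative, Positive, Positive, Positive

The distinguishing property — at least 72 — holds for all the 'Positive' cases and none of the 'Negative' cases.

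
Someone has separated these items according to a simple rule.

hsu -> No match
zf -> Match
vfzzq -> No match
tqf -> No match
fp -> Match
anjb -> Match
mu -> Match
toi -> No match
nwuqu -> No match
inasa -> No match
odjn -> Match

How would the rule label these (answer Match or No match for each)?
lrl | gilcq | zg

No match, No match, Match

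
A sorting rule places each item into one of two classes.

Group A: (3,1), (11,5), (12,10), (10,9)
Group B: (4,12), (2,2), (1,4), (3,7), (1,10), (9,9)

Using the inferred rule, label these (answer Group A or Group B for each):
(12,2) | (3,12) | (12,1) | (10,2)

Group A, Group B, Group A, Group A

All 'Group A' examples share one property — first > second — and every 'Group B' example lacks it.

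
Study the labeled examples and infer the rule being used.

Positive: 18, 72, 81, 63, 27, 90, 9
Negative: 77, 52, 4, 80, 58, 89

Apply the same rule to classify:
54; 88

The classifier is using: multiple of 3.
54 — 54 = 3·18, hence Positive. 88 — 88 = 3·29 + 1, hence Negative.

Positive, Negative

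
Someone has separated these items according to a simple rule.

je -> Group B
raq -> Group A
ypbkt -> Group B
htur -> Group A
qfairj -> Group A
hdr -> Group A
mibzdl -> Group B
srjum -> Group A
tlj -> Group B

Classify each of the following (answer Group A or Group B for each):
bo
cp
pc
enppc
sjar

Group B, Group B, Group B, Group B, Group A

The simplest hypothesis consistent with all the labels is: contains 'r'.
bo — no 'r', hence Group B. cp — no 'r', hence Group B. pc — no 'r', hence Group B. enppc — no 'r', hence Group B. sjar — has 'r', hence Group A.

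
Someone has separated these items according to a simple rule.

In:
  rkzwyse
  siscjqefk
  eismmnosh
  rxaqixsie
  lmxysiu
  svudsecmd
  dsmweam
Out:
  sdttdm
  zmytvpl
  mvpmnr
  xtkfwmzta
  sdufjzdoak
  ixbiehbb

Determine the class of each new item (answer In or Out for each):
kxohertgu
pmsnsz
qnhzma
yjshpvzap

'In' ⟺ odd length AND contains 's'.
kxohertgu: length 9, no 's' — lacks this property, so Out.
pmsnsz: length 6, has 's' — lacks this property, so Out.
qnhzma: length 6, no 's' — lacks this property, so Out.
yjshpvzap: length 9, has 's' — matches, so In.

Out, Out, Out, In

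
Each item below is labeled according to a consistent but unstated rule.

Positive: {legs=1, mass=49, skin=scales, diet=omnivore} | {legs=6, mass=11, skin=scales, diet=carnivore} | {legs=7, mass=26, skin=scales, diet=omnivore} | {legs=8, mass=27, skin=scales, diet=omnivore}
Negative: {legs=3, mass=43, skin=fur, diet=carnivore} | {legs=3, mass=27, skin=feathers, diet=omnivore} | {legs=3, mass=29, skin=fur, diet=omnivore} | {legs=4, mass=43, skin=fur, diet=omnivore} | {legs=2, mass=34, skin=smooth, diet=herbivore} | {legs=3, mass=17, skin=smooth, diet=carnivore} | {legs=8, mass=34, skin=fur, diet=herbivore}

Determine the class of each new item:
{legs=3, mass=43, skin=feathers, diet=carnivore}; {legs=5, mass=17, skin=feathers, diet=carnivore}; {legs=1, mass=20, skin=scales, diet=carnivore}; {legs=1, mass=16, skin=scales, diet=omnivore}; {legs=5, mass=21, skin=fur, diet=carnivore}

Negative, Negative, Positive, Positive, Negative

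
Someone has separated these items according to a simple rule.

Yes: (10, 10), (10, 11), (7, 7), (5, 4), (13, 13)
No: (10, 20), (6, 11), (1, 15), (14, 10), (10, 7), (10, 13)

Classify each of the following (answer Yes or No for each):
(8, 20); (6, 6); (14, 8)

The simplest hypothesis consistent with all the labels is: |first − second| ≤ 1.

No, Yes, No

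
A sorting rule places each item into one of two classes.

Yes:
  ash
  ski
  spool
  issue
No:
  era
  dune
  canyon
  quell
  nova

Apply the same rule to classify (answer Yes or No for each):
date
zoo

One predicate separates the groups cleanly: contains 's'.
date: no 's' — does not pass, so No.
zoo: no 's' — does not pass, so No.

No, No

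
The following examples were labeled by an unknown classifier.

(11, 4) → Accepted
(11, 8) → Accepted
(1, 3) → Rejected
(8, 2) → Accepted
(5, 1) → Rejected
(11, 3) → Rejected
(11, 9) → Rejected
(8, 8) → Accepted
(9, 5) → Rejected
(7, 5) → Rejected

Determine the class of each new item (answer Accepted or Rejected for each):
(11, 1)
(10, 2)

The rule appears to be: second is even.

Rejected, Accepted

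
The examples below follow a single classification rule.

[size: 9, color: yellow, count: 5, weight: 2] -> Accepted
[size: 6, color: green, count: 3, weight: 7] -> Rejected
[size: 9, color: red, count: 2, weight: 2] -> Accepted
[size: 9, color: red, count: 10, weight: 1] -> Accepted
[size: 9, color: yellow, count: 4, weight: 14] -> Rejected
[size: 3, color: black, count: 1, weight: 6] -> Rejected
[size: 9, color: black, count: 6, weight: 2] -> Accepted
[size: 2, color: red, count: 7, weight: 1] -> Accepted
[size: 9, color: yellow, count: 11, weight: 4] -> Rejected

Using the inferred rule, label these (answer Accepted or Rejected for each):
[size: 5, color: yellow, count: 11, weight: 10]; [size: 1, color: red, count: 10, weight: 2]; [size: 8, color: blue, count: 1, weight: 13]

Rejected, Accepted, Rejected

'Accepted' ⟺ weight ≤ 2.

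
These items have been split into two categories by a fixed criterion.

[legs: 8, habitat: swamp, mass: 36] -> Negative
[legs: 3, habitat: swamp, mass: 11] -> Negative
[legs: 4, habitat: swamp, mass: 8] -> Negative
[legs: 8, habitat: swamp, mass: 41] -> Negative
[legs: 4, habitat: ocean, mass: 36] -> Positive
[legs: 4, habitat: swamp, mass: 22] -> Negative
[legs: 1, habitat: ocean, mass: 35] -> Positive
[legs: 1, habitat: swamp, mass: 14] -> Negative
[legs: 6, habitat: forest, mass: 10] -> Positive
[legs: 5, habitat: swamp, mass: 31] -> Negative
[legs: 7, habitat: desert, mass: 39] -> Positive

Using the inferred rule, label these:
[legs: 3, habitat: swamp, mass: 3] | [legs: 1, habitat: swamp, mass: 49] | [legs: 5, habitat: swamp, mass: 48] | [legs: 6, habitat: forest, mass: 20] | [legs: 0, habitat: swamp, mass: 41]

Negative, Negative, Negative, Positive, Negative

Every 'Positive' example satisfies: habitat is not swamp. None of the 'Negative' examples do.
[legs: 3, habitat: swamp, mass: 3]: habitat is swamp, fails the rule → Negative. [legs: 1, habitat: swamp, mass: 49]: habitat is swamp, fails the rule → Negative. [legs: 5, habitat: swamp, mass: 48]: habitat is swamp, fails the rule → Negative. [legs: 6, habitat: forest, mass: 20]: habitat is forest, fits → Positive. [legs: 0, habitat: swamp, mass: 41]: habitat is swamp, fails the rule → Negative.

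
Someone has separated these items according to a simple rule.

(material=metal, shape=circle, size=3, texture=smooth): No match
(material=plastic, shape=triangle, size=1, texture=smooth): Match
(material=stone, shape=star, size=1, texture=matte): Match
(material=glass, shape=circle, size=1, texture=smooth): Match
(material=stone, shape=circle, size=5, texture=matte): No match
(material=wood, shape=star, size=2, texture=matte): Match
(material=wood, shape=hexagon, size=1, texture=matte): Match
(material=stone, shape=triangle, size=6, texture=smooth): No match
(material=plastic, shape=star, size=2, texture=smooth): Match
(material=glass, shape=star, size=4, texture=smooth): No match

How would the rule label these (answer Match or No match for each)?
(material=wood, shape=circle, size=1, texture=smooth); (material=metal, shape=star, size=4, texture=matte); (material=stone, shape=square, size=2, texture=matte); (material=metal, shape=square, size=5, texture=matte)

A rule that fits every label: size ≤ 2 — true of each 'Match' example, false of each 'No match' one.
(material=wood, shape=circle, size=1, texture=smooth) → size = 1 → Match.
(material=metal, shape=star, size=4, texture=matte) → size = 4 → No match.
(material=stone, shape=square, size=2, texture=matte) → size = 2 → Match.
(material=metal, shape=square, size=5, texture=matte) → size = 5 → No match.

Match, No match, Match, No match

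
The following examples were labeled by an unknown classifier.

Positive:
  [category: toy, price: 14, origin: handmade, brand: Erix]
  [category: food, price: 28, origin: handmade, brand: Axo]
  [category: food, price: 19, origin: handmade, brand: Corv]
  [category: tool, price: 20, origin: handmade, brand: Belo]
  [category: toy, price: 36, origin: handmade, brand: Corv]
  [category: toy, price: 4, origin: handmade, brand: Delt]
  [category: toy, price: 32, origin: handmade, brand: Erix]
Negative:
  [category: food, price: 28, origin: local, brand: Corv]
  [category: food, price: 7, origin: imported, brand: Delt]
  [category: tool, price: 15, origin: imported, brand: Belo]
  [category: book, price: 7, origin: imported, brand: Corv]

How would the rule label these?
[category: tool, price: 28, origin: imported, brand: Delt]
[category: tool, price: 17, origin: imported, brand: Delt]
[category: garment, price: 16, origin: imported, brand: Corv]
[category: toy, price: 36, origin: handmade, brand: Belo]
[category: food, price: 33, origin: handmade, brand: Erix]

Negative, Negative, Negative, Positive, Positive

'Positive' ⟺ origin is handmade.
[category: tool, price: 28, origin: imported, brand: Delt]: origin is imported, lacks this property → Negative.
[category: tool, price: 17, origin: imported, brand: Delt]: origin is imported, lacks this property → Negative.
[category: garment, price: 16, origin: imported, brand: Corv]: origin is imported, lacks this property → Negative.
[category: toy, price: 36, origin: handmade, brand: Belo]: origin is handmade, fits → Positive.
[category: food, price: 33, origin: handmade, brand: Erix]: origin is handmade, fits → Positive.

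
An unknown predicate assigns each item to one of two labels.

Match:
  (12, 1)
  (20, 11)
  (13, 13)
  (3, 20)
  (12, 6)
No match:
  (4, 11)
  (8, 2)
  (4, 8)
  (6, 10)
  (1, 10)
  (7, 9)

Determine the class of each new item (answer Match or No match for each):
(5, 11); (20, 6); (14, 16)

'Match' ⟺ max ≥ 12.
(5, 11): No match (max 11).
(20, 6): Match (max 20).
(14, 16): Match (max 16).

No match, Match, Match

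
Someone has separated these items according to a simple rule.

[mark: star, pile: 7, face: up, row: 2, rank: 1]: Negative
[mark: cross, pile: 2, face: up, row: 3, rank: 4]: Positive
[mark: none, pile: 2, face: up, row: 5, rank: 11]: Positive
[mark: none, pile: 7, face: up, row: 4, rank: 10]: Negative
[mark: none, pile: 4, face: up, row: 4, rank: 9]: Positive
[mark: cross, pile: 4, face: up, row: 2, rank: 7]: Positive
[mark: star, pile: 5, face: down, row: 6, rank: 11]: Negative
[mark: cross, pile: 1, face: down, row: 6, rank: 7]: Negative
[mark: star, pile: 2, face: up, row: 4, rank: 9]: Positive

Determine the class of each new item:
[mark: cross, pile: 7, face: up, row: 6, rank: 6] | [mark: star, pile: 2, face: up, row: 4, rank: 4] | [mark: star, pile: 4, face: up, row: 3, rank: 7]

Checking candidate rules against both groups, what survives is: pile is even.
[mark: cross, pile: 7, face: up, row: 6, rank: 6]: pile = 7 — doesn't match, so Negative.
[mark: star, pile: 2, face: up, row: 4, rank: 4]: pile = 2 — matches, so Positive.
[mark: star, pile: 4, face: up, row: 3, rank: 7]: pile = 4 — matches, so Positive.

Negative, Positive, Positive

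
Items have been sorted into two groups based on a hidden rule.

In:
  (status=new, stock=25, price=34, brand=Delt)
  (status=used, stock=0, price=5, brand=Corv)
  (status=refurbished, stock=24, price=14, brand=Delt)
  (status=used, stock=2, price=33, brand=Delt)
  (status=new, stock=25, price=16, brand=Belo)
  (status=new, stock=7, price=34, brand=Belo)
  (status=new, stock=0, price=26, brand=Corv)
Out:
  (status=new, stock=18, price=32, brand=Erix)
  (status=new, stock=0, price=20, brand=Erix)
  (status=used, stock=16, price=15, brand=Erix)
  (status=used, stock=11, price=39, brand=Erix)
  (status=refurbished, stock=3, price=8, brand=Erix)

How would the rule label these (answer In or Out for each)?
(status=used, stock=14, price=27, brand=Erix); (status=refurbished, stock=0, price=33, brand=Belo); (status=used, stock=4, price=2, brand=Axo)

Out, In, In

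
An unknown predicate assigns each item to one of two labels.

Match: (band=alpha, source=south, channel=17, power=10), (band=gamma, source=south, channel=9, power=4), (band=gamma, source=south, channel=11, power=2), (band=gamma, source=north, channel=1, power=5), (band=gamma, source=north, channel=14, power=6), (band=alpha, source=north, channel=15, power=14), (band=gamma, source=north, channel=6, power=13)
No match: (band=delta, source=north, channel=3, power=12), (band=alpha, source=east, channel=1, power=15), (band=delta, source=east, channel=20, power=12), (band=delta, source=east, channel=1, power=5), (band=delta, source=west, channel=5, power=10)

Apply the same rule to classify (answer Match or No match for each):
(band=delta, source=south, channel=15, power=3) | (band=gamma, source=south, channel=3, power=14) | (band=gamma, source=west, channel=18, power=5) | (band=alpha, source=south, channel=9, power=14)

No match, Match, Match, Match

The common property of the 'Match' items is: band is not delta AND power ≤ 14. No 'No match' item has it.
(band=delta, source=south, channel=15, power=3): band is delta, power = 3, doesn't match → No match. (band=gamma, source=south, channel=3, power=14): band is gamma, power = 14, has this property → Match. (band=gamma, source=west, channel=18, power=5): band is gamma, power = 5, has this property → Match. (band=alpha, source=south, channel=9, power=14): band is alpha, power = 14, has this property → Match.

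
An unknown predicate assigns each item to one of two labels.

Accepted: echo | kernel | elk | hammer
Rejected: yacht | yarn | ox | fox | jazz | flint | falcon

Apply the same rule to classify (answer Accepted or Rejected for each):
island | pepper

Rejected, Accepted

Rule: contains 'e'. This holds for each 'Accepted' example and fails for each 'Rejected' one.
island → no 'e' → Rejected.
pepper → has 'e' → Accepted.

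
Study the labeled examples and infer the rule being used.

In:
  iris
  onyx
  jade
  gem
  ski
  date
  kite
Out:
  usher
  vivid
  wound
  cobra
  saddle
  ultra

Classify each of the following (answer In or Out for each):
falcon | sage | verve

'In' ⟺ length ≤ 4.

Out, In, Out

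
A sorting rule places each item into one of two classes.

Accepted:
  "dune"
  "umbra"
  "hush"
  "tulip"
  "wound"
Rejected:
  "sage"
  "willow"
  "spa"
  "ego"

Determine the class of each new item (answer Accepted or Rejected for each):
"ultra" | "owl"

Accepted, Rejected

The classifier is using: contains 'u'.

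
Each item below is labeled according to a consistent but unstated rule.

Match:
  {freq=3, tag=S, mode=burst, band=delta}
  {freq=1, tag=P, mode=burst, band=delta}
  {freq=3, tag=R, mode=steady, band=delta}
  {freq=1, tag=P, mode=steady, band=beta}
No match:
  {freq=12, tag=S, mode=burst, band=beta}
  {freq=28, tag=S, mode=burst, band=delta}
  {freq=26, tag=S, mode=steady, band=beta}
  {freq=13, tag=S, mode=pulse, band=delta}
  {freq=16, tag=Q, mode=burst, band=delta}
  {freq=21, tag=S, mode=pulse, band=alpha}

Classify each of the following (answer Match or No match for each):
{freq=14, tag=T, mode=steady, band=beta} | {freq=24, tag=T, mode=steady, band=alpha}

Rule: freq ≤ 3. This holds for each 'Match' example and fails for each 'No match' one.
No match: {freq=14, tag=T, mode=steady, band=beta}, since freq = 14. No match: {freq=24, tag=T, mode=steady, band=alpha}, since freq = 24.

No match, No match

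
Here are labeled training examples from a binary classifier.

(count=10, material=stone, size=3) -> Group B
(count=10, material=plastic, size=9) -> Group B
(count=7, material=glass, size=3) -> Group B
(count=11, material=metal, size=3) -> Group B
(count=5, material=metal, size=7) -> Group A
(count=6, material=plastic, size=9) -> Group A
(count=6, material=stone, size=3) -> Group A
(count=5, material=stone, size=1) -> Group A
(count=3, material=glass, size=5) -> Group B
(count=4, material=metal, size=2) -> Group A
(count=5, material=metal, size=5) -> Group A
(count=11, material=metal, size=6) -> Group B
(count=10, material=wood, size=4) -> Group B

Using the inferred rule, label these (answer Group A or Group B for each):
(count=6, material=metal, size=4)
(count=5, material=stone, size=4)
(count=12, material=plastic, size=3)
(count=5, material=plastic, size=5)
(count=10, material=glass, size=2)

Group A, Group A, Group B, Group A, Group B

Every 'Group A' example satisfies: count ≥ 4 AND count ≤ 6. None of the 'Group B' examples do.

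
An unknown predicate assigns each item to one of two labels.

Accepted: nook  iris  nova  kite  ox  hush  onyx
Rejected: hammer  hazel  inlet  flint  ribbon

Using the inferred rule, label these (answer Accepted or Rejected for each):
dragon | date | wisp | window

A rule that fits every label: length ≤ 4 — true of each 'Accepted' example, false of each 'Rejected' one.
dragon: Rejected (length 6).
date: Accepted (length 4).
wisp: Accepted (length 4).
window: Rejected (length 6).

Rejected, Accepted, Accepted, Rejected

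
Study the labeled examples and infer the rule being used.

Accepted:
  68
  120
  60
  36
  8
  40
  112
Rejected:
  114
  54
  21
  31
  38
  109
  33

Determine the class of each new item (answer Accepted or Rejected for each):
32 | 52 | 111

Accepted, Accepted, Rejected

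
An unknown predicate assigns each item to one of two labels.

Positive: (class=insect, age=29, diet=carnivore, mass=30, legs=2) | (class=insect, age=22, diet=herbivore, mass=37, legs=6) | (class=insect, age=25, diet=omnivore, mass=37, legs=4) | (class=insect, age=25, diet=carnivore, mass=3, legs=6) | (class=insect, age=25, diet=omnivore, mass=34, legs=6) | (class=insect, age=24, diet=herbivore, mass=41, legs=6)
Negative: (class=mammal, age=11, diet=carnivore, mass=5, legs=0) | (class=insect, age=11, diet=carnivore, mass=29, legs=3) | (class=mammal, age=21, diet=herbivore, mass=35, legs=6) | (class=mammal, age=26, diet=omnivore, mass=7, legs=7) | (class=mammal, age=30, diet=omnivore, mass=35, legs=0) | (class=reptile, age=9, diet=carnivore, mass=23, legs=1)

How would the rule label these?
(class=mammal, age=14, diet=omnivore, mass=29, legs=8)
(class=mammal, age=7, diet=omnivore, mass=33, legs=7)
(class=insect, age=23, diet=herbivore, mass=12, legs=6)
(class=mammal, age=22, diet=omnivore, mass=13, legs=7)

The classifier is using: class is insect AND age ≥ 21.

Negative, Negative, Positive, Negative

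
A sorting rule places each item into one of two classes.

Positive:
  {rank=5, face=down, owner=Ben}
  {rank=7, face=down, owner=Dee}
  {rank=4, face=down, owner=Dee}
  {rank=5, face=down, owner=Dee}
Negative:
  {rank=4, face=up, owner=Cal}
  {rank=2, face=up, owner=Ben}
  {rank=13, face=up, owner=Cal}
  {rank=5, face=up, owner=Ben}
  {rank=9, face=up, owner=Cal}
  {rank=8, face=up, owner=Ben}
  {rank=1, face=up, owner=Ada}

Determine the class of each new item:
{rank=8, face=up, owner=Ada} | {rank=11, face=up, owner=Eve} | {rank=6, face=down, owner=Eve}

The distinguishing property — face is down — holds for all the 'Positive' cases and none of the 'Negative' cases.
{rank=8, face=up, owner=Ada}: face is up, doesn't qualify → Negative.
{rank=11, face=up, owner=Eve}: face is up, doesn't qualify → Negative.
{rank=6, face=down, owner=Eve}: face is down, checks out → Positive.

Negative, Negative, Positive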